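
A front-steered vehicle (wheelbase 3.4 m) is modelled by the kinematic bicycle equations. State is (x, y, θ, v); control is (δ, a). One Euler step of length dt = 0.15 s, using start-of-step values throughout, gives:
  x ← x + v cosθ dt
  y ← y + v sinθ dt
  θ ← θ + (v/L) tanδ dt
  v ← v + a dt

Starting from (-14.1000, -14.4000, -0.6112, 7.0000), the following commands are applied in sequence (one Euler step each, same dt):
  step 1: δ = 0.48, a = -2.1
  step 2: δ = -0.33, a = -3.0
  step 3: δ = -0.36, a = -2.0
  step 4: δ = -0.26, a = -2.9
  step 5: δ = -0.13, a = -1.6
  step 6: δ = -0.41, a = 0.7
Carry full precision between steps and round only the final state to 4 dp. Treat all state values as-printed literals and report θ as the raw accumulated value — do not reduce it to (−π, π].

(-9.6431, -17.5597, -0.8572, 5.3650)

after step 1 (δ=0.48, a=-2.1): (-13.240092, -15.002543, -0.450423, 6.685000)
after step 2 (δ=-0.33, a=-3.0): (-12.337353, -15.439087, -0.551443, 6.235000)
after step 3 (δ=-0.36, a=-2.0): (-11.540736, -15.929080, -0.654981, 5.935000)
after step 4 (δ=-0.26, a=-2.9): (-10.834715, -16.471371, -0.724636, 5.500000)
after step 5 (δ=-0.13, a=-1.6): (-10.217004, -17.018233, -0.756359, 5.260000)
after step 6 (δ=-0.41, a=0.7): (-9.643133, -17.559706, -0.857219, 5.365000)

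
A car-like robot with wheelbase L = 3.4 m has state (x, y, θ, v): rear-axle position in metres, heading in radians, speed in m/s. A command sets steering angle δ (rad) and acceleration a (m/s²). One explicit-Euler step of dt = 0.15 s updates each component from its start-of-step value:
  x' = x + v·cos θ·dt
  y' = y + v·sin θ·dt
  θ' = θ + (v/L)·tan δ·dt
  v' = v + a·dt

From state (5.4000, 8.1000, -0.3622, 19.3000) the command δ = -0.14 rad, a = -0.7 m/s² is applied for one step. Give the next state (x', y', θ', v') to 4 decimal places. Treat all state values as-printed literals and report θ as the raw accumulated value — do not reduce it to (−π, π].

x' = 5.4000 + 19.3000·cos(-0.3622)·0.15 = 8.1072
y' = 8.1000 + 19.3000·sin(-0.3622)·0.15 = 7.0742
θ' = -0.3622 + (19.3000/3.4)·tan(-0.14)·0.15 = -0.4822
v' = 19.3000 − 0.7000·0.15 = 19.1950

(8.1072, 7.0742, -0.4822, 19.1950)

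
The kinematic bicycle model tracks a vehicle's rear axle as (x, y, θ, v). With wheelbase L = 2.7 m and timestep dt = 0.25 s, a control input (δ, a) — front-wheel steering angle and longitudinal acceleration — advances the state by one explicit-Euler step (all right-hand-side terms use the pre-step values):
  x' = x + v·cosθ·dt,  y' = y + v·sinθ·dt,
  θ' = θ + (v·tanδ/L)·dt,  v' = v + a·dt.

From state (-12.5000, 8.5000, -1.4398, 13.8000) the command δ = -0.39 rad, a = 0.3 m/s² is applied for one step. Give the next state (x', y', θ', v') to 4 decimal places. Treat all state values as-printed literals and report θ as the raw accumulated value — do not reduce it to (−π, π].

x' = -12.5000 + 13.8000·cos(-1.4398)·0.25 = -12.0494
y' = 8.5000 + 13.8000·sin(-1.4398)·0.25 = 5.0796
θ' = -1.4398 + (13.8000/2.7)·tan(-0.39)·0.25 = -1.9650
v' = 13.8000 + 0.3000·0.25 = 13.8750

(-12.0494, 5.0796, -1.9650, 13.8750)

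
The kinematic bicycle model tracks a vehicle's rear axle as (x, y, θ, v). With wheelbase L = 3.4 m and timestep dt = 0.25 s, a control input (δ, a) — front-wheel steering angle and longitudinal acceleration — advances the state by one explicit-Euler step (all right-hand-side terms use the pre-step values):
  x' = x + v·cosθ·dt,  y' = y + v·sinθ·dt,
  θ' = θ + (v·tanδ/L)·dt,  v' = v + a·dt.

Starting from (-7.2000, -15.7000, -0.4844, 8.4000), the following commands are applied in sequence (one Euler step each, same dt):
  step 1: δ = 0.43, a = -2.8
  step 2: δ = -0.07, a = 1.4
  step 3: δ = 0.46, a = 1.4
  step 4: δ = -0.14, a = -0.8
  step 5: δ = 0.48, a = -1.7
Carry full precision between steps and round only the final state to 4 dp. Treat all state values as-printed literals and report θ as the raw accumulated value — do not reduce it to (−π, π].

after step 1 (δ=0.43, a=-2.8): (-5.341596, -16.677923, -0.201134, 7.700000)
after step 2 (δ=-0.07, a=1.4): (-3.455402, -17.062500, -0.240831, 8.050000)
after step 3 (δ=0.46, a=1.4): (-1.500983, -17.542502, 0.052431, 8.400000)
after step 4 (δ=-0.14, a=-0.8): (0.596131, -17.432448, -0.034609, 8.200000)
after step 5 (δ=0.48, a=-1.7): (2.644904, -17.503383, 0.279288, 7.775000)

(2.6449, -17.5034, 0.2793, 7.7750)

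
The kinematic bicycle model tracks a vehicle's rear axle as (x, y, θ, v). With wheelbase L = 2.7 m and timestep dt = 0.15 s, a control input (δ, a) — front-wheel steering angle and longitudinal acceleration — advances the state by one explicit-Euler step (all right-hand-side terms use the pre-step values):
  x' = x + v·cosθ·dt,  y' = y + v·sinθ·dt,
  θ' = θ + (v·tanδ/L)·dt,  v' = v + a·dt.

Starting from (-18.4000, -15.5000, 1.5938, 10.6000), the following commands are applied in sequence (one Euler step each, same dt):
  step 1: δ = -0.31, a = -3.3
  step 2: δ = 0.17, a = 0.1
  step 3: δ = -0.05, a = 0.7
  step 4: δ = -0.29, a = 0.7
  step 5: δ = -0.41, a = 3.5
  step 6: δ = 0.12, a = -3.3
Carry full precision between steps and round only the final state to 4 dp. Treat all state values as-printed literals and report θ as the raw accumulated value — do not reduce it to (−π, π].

(-16.7199, -6.4640, 1.1272, 10.3600)

after step 1 (δ=-0.31, a=-3.3): (-18.436573, -13.910421, 1.405163, 10.105000)
after step 2 (δ=0.17, a=0.1): (-18.186660, -12.415415, 1.501529, 10.120000)
after step 3 (δ=-0.05, a=0.7): (-18.081596, -10.901055, 1.473394, 10.225000)
after step 4 (δ=-0.29, a=0.7): (-17.932442, -9.374575, 1.303879, 10.330000)
after step 5 (δ=-0.41, a=3.5): (-17.523747, -7.879945, 1.054449, 10.855000)
after step 6 (δ=0.12, a=-3.3): (-16.719869, -6.463972, 1.127165, 10.360000)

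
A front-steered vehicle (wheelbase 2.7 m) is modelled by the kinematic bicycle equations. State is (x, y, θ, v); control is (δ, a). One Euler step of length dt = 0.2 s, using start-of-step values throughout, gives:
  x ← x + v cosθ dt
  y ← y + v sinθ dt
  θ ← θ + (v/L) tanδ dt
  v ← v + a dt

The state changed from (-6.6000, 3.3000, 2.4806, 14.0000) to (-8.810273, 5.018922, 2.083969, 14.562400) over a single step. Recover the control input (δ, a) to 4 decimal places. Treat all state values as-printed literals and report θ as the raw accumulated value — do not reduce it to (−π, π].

δ = -0.3653, a = 2.8120

a = (v'−v)/dt = (0.562400)/0.2 = 2.8120
Δθ = θ'−θ = -0.396631;  (v·dt/L) = 14.0000·0.2/2.7 = 1.037037
tan δ = Δθ·L/(v·dt) = -0.382466  →  δ = -0.3653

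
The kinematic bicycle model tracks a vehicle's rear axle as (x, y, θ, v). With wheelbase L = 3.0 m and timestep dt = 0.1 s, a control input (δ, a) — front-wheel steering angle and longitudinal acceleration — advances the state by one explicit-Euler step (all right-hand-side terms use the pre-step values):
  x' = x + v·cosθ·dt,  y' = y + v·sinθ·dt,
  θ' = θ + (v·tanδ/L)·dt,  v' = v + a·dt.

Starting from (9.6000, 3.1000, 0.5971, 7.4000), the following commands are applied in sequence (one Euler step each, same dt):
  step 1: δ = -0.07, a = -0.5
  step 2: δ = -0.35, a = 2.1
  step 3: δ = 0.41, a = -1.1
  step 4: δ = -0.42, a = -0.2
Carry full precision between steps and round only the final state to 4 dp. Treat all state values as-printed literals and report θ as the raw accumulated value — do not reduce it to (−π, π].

(12.1087, 4.6954, 0.4890, 7.4300)

after step 1 (δ=-0.07, a=-0.5): (10.211958, 3.516063, 0.579805, 7.350000)
after step 2 (δ=-0.35, a=2.1): (10.826836, 3.918740, 0.490373, 7.560000)
after step 3 (δ=0.41, a=-1.1): (11.493747, 4.274782, 0.599900, 7.450000)
after step 4 (δ=-0.42, a=-0.2): (12.108664, 4.695380, 0.489001, 7.430000)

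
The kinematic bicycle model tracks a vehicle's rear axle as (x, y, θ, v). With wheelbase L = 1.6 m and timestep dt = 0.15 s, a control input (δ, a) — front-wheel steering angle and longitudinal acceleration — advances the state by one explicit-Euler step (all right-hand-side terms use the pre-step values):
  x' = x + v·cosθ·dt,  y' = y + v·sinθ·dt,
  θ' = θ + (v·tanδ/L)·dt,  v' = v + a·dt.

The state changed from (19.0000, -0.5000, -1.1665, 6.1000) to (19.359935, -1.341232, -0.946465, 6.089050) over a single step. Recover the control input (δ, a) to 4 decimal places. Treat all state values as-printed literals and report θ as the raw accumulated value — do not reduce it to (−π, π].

a = (v'−v)/dt = (-0.010950)/0.15 = -0.0730
Δθ = θ'−θ = 0.220035;  (v·dt/L) = 6.1000·0.15/1.6 = 0.571875
tan δ = Δθ·L/(v·dt) = 0.384761  →  δ = 0.3673

δ = 0.3673, a = -0.0730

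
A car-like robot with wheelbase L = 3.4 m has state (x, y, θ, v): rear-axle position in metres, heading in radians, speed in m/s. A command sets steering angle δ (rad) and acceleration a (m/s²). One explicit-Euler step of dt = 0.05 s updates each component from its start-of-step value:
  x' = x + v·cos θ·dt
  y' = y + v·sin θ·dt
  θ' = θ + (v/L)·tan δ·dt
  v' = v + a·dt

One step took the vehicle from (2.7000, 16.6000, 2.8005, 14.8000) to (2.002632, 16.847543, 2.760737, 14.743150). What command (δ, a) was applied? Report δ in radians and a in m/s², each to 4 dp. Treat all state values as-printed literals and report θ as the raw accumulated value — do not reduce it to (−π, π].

δ = -0.1807, a = -1.1370

a = (v'−v)/dt = (-0.056850)/0.05 = -1.1370
Δθ = θ'−θ = -0.039763;  (v·dt/L) = 14.8000·0.05/3.4 = 0.217647
tan δ = Δθ·L/(v·dt) = -0.182695  →  δ = -0.1807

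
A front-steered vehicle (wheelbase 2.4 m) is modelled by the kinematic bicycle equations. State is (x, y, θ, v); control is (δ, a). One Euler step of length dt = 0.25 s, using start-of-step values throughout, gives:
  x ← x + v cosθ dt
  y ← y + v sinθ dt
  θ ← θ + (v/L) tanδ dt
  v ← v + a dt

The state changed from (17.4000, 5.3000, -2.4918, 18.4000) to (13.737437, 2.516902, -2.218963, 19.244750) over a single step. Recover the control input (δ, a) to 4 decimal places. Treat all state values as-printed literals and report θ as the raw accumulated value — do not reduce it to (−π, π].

a = (v'−v)/dt = (0.844750)/0.25 = 3.3790
Δθ = θ'−θ = 0.272837;  (v·dt/L) = 18.4000·0.25/2.4 = 1.916667
tan δ = Δθ·L/(v·dt) = 0.142350  →  δ = 0.1414

δ = 0.1414, a = 3.3790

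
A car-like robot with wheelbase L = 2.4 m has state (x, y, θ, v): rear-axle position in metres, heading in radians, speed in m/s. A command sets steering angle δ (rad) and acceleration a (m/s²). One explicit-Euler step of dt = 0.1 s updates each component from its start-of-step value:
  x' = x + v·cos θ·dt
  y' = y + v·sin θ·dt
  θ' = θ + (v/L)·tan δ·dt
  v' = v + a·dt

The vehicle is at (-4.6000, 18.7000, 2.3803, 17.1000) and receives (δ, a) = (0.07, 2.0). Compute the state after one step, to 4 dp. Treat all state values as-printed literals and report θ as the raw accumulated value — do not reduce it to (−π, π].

x' = -4.6000 + 17.1000·cos(2.3803)·0.1 = -5.8379
y' = 18.7000 + 17.1000·sin(2.3803)·0.1 = 19.8797
θ' = 2.3803 + (17.1000/2.4)·tan(0.07)·0.1 = 2.4303
v' = 17.1000 + 2.0000·0.1 = 17.3000

(-5.8379, 19.8797, 2.4303, 17.3000)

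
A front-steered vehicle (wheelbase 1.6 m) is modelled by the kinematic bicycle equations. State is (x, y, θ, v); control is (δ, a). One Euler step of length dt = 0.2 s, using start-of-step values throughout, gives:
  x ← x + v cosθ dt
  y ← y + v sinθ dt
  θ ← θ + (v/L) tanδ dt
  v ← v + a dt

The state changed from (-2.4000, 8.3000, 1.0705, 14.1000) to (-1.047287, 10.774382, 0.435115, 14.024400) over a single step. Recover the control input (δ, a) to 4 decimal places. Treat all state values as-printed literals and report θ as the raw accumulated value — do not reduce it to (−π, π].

δ = -0.3460, a = -0.3780

a = (v'−v)/dt = (-0.075600)/0.2 = -0.3780
Δθ = θ'−θ = -0.635385;  (v·dt/L) = 14.1000·0.2/1.6 = 1.762500
tan δ = Δθ·L/(v·dt) = -0.360502  →  δ = -0.3460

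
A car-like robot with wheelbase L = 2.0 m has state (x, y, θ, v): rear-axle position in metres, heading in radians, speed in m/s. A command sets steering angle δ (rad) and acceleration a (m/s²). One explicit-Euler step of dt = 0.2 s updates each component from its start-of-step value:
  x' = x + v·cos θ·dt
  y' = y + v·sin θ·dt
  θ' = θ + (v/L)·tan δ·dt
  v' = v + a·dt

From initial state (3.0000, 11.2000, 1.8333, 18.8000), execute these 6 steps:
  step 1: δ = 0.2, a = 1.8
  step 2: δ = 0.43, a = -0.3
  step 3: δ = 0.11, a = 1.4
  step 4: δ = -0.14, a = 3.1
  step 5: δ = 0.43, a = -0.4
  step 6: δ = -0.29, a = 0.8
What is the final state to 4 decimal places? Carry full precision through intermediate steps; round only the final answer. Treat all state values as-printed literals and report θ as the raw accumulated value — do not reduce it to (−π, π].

after step 1 (δ=0.2, a=1.8): (2.024283, 14.831195, 2.214395, 19.160000)
after step 2 (δ=0.43, a=-0.3): (-0.275216, 17.896571, 3.093113, 19.100000)
after step 3 (δ=0.11, a=1.4): (-4.090728, 18.081692, 3.304064, 19.380000)
after step 4 (δ=-0.14, a=3.1): (-7.915683, 17.454718, 3.030958, 20.000000)
after step 5 (δ=0.43, a=-0.4): (-11.891227, 17.896356, 3.948200, 19.920000)
after step 6 (δ=-0.29, a=0.8): (-14.647964, 15.020133, 3.353761, 20.080000)

(-14.6480, 15.0201, 3.3538, 20.0800)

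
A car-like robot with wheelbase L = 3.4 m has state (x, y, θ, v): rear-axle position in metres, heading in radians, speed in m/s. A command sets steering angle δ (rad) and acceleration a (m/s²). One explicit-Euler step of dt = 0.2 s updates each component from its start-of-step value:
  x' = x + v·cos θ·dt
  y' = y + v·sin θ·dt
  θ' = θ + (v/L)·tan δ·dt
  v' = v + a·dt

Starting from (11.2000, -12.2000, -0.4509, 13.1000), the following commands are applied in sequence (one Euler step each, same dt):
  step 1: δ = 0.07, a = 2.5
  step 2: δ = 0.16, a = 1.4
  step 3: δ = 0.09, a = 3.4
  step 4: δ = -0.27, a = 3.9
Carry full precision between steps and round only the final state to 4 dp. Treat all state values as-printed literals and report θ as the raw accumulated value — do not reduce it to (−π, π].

after step 1 (δ=0.07, a=2.5): (13.558145, -13.341732, -0.396871, 13.600000)
after step 2 (δ=0.16, a=1.4): (16.066733, -14.393105, -0.267767, 13.880000)
after step 3 (δ=0.09, a=3.4): (18.743808, -15.127575, -0.194086, 14.560000)
after step 4 (δ=-0.27, a=3.9): (21.601134, -15.689211, -0.431121, 15.340000)

(21.6011, -15.6892, -0.4311, 15.3400)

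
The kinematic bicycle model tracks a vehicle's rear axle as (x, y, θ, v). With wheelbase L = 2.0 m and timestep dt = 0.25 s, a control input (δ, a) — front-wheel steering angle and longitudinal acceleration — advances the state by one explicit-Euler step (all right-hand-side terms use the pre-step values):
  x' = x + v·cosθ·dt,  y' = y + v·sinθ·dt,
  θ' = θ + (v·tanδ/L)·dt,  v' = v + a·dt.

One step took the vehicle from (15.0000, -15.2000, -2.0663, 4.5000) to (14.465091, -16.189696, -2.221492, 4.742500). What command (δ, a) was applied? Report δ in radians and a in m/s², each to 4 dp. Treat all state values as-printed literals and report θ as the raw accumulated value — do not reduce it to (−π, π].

δ = -0.2692, a = 0.9700

a = (v'−v)/dt = (0.242500)/0.25 = 0.9700
Δθ = θ'−θ = -0.155192;  (v·dt/L) = 4.5000·0.25/2.0 = 0.562500
tan δ = Δθ·L/(v·dt) = -0.275897  →  δ = -0.2692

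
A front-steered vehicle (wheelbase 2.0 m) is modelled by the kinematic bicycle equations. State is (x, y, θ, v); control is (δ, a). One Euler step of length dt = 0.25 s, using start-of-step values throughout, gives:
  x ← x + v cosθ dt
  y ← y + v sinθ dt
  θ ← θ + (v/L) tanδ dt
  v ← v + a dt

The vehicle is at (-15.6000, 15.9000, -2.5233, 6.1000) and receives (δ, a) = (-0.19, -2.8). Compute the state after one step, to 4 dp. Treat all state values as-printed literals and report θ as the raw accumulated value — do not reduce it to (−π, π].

(-16.8427, 15.0160, -2.6699, 5.4000)

x' = -15.6000 + 6.1000·cos(-2.5233)·0.25 = -16.8427
y' = 15.9000 + 6.1000·sin(-2.5233)·0.25 = 15.0160
θ' = -2.5233 + (6.1000/2.0)·tan(-0.19)·0.25 = -2.6699
v' = 6.1000 − 2.8000·0.25 = 5.4000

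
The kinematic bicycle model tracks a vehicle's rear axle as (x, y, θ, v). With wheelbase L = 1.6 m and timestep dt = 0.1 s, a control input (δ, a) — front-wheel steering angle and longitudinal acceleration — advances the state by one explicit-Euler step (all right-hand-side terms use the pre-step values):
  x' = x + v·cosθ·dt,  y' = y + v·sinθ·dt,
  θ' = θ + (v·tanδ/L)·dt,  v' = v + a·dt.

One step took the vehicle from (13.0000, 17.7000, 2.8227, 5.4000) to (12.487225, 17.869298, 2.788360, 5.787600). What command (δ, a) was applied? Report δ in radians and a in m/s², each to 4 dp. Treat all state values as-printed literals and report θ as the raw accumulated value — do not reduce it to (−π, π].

a = (v'−v)/dt = (0.387600)/0.1 = 3.8760
Δθ = θ'−θ = -0.034340;  (v·dt/L) = 5.4000·0.1/1.6 = 0.337500
tan δ = Δθ·L/(v·dt) = -0.101748  →  δ = -0.1014

δ = -0.1014, a = 3.8760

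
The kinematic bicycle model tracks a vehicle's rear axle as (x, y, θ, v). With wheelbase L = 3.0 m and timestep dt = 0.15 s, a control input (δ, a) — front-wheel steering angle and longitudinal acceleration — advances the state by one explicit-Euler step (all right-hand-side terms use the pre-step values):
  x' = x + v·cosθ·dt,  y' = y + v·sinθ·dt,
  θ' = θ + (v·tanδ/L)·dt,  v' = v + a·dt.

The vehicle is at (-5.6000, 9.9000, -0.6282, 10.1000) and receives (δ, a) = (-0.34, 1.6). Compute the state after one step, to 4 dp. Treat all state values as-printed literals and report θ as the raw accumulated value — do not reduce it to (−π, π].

x' = -5.6000 + 10.1000·cos(-0.6282)·0.15 = -4.3742
y' = 9.9000 + 10.1000·sin(-0.6282)·0.15 = 9.0097
θ' = -0.6282 + (10.1000/3.0)·tan(-0.34)·0.15 = -0.8068
v' = 10.1000 + 1.6000·0.15 = 10.3400

(-4.3742, 9.0097, -0.8068, 10.3400)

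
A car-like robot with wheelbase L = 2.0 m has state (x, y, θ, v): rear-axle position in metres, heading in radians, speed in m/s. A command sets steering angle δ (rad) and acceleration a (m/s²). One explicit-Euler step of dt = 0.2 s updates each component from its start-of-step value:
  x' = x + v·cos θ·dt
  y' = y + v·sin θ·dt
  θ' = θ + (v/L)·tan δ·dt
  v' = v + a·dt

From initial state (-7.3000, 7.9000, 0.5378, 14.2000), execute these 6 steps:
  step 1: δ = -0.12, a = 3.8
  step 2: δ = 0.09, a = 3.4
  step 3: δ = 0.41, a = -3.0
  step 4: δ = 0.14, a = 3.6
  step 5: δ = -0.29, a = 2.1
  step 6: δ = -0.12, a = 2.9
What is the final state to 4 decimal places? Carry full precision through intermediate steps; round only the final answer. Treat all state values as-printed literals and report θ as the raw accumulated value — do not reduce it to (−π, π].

after step 1 (δ=-0.12, a=3.8): (-4.860901, 9.354784, 0.366577, 14.960000)
after step 2 (δ=0.09, a=3.4): (-2.067691, 10.427183, 0.501582, 15.640000)
after step 3 (δ=0.41, a=-3.0): (0.675012, 11.931167, 1.181345, 15.040000)
after step 4 (δ=0.14, a=3.6): (1.817091, 14.713921, 1.393292, 15.760000)
after step 5 (δ=-0.29, a=2.1): (2.373652, 17.816395, 0.922993, 16.180000)
after step 6 (δ=-0.12, a=2.9): (4.326371, 20.396818, 0.727896, 16.760000)

(4.3264, 20.3968, 0.7279, 16.7600)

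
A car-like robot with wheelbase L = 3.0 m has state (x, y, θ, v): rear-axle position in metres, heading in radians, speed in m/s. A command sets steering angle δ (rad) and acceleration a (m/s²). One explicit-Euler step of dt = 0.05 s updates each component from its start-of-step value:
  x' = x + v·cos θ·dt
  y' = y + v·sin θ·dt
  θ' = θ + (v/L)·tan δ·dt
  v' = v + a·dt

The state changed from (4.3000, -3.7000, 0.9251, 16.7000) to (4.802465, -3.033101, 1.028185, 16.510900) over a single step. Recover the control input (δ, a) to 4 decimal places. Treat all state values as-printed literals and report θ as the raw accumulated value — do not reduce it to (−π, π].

a = (v'−v)/dt = (-0.189100)/0.05 = -3.7820
Δθ = θ'−θ = 0.103085;  (v·dt/L) = 16.7000·0.05/3.0 = 0.278333
tan δ = Δθ·L/(v·dt) = 0.370365  →  δ = 0.3547

δ = 0.3547, a = -3.7820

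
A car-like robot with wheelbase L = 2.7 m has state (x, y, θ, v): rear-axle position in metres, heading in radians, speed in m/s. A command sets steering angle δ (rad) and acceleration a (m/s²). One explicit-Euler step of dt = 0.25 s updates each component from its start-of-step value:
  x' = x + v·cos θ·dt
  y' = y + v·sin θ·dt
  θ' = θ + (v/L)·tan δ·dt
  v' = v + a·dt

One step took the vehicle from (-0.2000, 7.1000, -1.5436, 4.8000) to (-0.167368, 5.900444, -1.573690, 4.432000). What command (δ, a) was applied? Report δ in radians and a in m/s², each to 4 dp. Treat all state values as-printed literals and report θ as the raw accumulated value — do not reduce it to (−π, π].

a = (v'−v)/dt = (-0.368000)/0.25 = -1.4720
Δθ = θ'−θ = -0.030090;  (v·dt/L) = 4.8000·0.25/2.7 = 0.444444
tan δ = Δθ·L/(v·dt) = -0.067702  →  δ = -0.0676

δ = -0.0676, a = -1.4720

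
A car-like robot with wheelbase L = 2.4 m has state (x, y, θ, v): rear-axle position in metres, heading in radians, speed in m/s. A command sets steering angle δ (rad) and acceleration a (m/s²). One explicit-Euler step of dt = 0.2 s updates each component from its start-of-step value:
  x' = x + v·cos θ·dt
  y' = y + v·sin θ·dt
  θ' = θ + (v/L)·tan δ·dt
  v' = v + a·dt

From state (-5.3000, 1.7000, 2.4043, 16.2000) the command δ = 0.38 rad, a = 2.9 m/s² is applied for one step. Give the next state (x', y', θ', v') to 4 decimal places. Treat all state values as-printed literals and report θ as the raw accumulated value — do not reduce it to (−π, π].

(-7.6985, 3.8782, 2.9435, 16.7800)

x' = -5.3000 + 16.2000·cos(2.4043)·0.2 = -7.6985
y' = 1.7000 + 16.2000·sin(2.4043)·0.2 = 3.8782
θ' = 2.4043 + (16.2000/2.4)·tan(0.38)·0.2 = 2.9435
v' = 16.2000 + 2.9000·0.2 = 16.7800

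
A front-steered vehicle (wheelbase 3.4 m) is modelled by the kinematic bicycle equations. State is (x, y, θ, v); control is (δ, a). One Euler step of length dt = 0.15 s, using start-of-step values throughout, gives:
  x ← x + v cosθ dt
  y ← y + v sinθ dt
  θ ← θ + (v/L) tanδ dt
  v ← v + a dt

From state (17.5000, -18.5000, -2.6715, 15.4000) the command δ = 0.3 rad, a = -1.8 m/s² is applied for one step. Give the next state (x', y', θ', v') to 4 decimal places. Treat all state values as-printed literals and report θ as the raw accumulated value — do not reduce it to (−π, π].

x' = 17.5000 + 15.4000·cos(-2.6715)·0.15 = 15.4406
y' = -18.5000 + 15.4000·sin(-2.6715)·0.15 = -19.5464
θ' = -2.6715 + (15.4000/3.4)·tan(0.3)·0.15 = -2.4613
v' = 15.4000 − 1.8000·0.15 = 15.1300

(15.4406, -19.5464, -2.4613, 15.1300)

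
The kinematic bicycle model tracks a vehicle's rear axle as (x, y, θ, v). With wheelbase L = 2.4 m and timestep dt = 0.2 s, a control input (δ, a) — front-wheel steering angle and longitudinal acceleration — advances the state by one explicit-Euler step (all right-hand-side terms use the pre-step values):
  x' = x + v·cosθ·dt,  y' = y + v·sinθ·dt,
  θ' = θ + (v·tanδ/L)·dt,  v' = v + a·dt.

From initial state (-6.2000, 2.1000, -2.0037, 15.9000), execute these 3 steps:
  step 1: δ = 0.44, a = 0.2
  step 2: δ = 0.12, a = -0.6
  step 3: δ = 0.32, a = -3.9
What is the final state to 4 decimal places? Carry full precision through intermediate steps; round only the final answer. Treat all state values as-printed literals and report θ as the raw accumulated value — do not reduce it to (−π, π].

(-5.8411, -6.8878, -0.7829, 15.0400)

after step 1 (δ=0.44, a=0.2): (-7.534037, -0.786650, -1.379916, 15.940000)
after step 2 (δ=0.12, a=-0.6): (-6.929198, -3.916748, -1.219746, 15.820000)
after step 3 (δ=0.32, a=-3.9): (-5.841149, -6.887782, -0.782865, 15.040000)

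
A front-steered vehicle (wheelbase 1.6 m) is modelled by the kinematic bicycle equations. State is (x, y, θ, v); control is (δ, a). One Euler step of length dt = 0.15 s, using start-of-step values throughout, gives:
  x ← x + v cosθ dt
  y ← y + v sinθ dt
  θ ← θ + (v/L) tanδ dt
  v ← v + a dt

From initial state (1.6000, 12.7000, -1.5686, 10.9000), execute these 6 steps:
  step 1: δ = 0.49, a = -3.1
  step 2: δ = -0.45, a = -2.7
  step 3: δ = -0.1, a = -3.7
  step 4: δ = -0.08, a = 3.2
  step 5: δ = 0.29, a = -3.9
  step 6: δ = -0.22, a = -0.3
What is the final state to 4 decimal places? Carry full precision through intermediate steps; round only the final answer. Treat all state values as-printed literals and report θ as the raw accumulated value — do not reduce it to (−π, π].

after step 1 (δ=0.49, a=-3.1): (1.603591, 11.065004, -1.023544, 10.435000)
after step 2 (δ=-0.45, a=-2.7): (2.418058, 9.728347, -1.496108, 10.030000)
after step 3 (δ=-0.1, a=-3.7): (2.530322, 8.228041, -1.590454, 9.475000)
after step 4 (δ=-0.08, a=3.2): (2.502386, 6.807066, -1.661668, 9.955000)
after step 5 (δ=0.29, a=-3.9): (2.366878, 5.319977, -1.383165, 9.370000)
after step 6 (δ=-0.22, a=-0.3): (2.629049, 3.939145, -1.579601, 9.325000)

(2.6290, 3.9391, -1.5796, 9.3250)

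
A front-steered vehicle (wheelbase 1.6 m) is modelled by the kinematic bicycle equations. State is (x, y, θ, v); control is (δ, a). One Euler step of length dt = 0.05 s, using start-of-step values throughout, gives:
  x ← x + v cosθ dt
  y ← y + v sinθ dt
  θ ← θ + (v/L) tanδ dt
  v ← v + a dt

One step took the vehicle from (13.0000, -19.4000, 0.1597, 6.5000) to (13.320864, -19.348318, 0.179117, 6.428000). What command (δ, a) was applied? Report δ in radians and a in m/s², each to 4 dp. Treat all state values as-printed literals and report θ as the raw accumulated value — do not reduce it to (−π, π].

a = (v'−v)/dt = (-0.072000)/0.05 = -1.4400
Δθ = θ'−θ = 0.019417;  (v·dt/L) = 6.5000·0.05/1.6 = 0.203125
tan δ = Δθ·L/(v·dt) = 0.095591  →  δ = 0.0953

δ = 0.0953, a = -1.4400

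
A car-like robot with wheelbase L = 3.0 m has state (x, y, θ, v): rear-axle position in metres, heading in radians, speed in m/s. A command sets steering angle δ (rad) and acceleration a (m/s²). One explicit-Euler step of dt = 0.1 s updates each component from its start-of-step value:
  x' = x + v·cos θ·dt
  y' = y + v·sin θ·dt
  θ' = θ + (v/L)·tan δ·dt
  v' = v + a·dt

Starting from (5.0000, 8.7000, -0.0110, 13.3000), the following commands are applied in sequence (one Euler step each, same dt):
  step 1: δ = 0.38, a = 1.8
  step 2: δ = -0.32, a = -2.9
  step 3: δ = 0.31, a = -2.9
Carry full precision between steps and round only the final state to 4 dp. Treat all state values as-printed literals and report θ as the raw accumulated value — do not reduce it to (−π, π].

after step 1 (δ=0.38, a=1.8): (6.329920, 8.685370, 0.166073, 13.480000)
after step 2 (δ=-0.32, a=-2.9): (7.659373, 8.908209, 0.017169, 13.190000)
after step 3 (δ=0.31, a=-2.9): (8.978179, 8.930853, 0.158006, 12.900000)

(8.9782, 8.9309, 0.1580, 12.9000)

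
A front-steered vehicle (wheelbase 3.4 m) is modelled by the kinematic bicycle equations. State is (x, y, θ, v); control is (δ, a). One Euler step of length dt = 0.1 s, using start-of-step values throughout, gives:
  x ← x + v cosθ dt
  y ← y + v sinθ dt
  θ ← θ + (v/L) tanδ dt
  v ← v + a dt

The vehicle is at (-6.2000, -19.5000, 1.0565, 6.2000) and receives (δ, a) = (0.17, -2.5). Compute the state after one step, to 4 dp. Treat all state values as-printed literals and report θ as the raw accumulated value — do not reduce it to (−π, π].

x' = -6.2000 + 6.2000·cos(1.0565)·0.1 = -5.8950
y' = -19.5000 + 6.2000·sin(1.0565)·0.1 = -18.9602
θ' = 1.0565 + (6.2000/3.4)·tan(0.17)·0.1 = 1.0878
v' = 6.2000 − 2.5000·0.1 = 5.9500

(-5.8950, -18.9602, 1.0878, 5.9500)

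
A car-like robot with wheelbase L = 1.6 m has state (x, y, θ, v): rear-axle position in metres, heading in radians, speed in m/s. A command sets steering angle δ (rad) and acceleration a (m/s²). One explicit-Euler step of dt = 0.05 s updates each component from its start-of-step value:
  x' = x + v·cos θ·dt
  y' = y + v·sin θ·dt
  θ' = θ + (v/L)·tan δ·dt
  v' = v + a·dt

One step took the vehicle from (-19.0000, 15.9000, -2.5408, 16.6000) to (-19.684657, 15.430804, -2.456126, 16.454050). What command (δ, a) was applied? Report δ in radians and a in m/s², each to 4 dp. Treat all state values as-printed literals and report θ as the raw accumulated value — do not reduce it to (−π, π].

δ = 0.1618, a = -2.9190

a = (v'−v)/dt = (-0.145950)/0.05 = -2.9190
Δθ = θ'−θ = 0.084674;  (v·dt/L) = 16.6000·0.05/1.6 = 0.518750
tan δ = Δθ·L/(v·dt) = 0.163227  →  δ = 0.1618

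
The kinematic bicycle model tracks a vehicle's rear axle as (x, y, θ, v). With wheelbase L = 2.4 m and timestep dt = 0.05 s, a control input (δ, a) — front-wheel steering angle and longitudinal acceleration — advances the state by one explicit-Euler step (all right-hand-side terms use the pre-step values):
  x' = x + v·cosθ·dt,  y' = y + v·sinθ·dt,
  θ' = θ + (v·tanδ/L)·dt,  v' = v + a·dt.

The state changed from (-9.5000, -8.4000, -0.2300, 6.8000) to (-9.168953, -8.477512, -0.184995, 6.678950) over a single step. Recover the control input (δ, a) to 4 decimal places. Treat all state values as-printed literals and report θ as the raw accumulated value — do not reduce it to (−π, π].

a = (v'−v)/dt = (-0.121050)/0.05 = -2.4210
Δθ = θ'−θ = 0.045005;  (v·dt/L) = 6.8000·0.05/2.4 = 0.141667
tan δ = Δθ·L/(v·dt) = 0.317682  →  δ = 0.3076

δ = 0.3076, a = -2.4210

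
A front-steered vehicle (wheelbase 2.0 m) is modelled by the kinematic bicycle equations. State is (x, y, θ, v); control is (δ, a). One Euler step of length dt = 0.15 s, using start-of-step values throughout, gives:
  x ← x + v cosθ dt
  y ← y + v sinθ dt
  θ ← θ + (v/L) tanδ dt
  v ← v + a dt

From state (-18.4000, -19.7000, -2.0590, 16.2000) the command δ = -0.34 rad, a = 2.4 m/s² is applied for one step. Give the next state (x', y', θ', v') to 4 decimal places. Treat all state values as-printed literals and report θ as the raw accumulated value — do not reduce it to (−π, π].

(-19.5398, -21.8461, -2.4888, 16.5600)

x' = -18.4000 + 16.2000·cos(-2.0590)·0.15 = -19.5398
y' = -19.7000 + 16.2000·sin(-2.0590)·0.15 = -21.8461
θ' = -2.0590 + (16.2000/2.0)·tan(-0.34)·0.15 = -2.4888
v' = 16.2000 + 2.4000·0.15 = 16.5600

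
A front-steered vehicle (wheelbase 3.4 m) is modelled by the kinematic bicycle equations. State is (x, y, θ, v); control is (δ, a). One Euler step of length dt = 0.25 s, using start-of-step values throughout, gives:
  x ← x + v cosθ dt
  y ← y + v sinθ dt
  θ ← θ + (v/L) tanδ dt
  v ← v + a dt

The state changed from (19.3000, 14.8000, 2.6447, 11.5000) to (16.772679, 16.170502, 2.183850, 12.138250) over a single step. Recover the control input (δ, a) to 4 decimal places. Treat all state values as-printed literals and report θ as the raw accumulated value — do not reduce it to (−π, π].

δ = -0.4990, a = 2.5530

a = (v'−v)/dt = (0.638250)/0.25 = 2.5530
Δθ = θ'−θ = -0.460850;  (v·dt/L) = 11.5000·0.25/3.4 = 0.845588
tan δ = Δθ·L/(v·dt) = -0.545005  →  δ = -0.4990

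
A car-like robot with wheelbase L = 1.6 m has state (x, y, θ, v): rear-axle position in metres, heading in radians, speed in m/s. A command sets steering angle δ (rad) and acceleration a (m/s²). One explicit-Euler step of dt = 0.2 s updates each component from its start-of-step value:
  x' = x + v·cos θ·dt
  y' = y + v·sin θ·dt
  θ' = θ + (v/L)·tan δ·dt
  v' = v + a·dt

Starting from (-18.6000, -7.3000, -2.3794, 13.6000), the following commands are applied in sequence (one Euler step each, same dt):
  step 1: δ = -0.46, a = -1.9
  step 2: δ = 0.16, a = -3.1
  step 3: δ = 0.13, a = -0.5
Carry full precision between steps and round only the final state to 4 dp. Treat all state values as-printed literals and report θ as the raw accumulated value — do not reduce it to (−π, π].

after step 1 (δ=-0.46, a=-1.9): (-20.567440, -9.178185, -3.221663, 13.220000)
after step 2 (δ=0.16, a=-3.1): (-23.202969, -8.966705, -2.954983, 12.600000)
after step 3 (δ=0.13, a=-0.5): (-25.679219, -9.434236, -2.749072, 12.500000)

(-25.6792, -9.4342, -2.7491, 12.5000)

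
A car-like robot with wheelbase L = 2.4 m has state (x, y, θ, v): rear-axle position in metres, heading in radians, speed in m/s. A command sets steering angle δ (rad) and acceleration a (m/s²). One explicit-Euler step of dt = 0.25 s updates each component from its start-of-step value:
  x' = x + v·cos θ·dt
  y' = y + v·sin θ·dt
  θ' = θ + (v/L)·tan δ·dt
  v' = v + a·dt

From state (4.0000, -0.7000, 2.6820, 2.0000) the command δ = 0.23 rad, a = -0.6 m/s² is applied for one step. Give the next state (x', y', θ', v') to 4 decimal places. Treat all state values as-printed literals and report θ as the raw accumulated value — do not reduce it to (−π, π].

(3.5519, -0.4782, 2.7308, 1.8500)

x' = 4.0000 + 2.0000·cos(2.6820)·0.25 = 3.5519
y' = -0.7000 + 2.0000·sin(2.6820)·0.25 = -0.4782
θ' = 2.6820 + (2.0000/2.4)·tan(0.23)·0.25 = 2.7308
v' = 2.0000 − 0.6000·0.25 = 1.8500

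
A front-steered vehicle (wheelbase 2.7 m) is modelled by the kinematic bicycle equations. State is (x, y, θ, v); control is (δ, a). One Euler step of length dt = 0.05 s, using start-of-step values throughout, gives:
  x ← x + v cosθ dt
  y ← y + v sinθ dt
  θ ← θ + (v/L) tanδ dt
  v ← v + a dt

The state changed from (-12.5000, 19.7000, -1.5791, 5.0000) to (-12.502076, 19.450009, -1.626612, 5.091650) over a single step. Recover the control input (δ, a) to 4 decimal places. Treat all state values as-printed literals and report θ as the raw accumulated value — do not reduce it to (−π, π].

δ = -0.4741, a = 1.8330

a = (v'−v)/dt = (0.091650)/0.05 = 1.8330
Δθ = θ'−θ = -0.047512;  (v·dt/L) = 5.0000·0.05/2.7 = 0.092593
tan δ = Δθ·L/(v·dt) = -0.513130  →  δ = -0.4741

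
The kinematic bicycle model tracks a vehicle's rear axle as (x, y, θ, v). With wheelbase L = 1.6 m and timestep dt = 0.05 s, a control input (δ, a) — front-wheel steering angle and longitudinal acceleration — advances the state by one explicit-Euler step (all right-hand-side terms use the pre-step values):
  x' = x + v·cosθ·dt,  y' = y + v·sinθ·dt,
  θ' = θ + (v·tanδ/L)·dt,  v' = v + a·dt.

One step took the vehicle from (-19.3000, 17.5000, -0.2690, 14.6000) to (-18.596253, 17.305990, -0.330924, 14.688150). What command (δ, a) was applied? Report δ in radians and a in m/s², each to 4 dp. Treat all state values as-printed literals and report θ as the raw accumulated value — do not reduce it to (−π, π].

a = (v'−v)/dt = (0.088150)/0.05 = 1.7630
Δθ = θ'−θ = -0.061924;  (v·dt/L) = 14.6000·0.05/1.6 = 0.456250
tan δ = Δθ·L/(v·dt) = -0.135724  →  δ = -0.1349

δ = -0.1349, a = 1.7630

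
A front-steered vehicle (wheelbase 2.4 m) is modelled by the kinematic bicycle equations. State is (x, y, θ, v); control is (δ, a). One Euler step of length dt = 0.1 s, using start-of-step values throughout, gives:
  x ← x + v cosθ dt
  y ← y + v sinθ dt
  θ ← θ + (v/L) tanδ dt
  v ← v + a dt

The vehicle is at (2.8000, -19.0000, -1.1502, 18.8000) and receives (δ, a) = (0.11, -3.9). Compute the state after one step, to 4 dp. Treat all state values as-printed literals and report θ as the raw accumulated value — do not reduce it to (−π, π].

(3.5676, -20.7161, -1.0637, 18.4100)

x' = 2.8000 + 18.8000·cos(-1.1502)·0.1 = 3.5676
y' = -19.0000 + 18.8000·sin(-1.1502)·0.1 = -20.7161
θ' = -1.1502 + (18.8000/2.4)·tan(0.11)·0.1 = -1.0637
v' = 18.8000 − 3.9000·0.1 = 18.4100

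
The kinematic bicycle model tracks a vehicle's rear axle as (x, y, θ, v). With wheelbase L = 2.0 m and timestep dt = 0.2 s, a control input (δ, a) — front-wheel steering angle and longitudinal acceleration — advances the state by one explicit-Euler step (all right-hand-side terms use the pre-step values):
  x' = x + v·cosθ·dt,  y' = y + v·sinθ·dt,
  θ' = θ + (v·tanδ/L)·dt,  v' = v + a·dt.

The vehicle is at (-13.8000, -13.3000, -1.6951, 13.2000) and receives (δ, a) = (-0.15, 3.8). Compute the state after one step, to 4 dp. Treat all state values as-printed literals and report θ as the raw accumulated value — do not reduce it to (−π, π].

(-14.1273, -15.9196, -1.8946, 13.9600)

x' = -13.8000 + 13.2000·cos(-1.6951)·0.2 = -14.1273
y' = -13.3000 + 13.2000·sin(-1.6951)·0.2 = -15.9196
θ' = -1.6951 + (13.2000/2.0)·tan(-0.15)·0.2 = -1.8946
v' = 13.2000 + 3.8000·0.2 = 13.9600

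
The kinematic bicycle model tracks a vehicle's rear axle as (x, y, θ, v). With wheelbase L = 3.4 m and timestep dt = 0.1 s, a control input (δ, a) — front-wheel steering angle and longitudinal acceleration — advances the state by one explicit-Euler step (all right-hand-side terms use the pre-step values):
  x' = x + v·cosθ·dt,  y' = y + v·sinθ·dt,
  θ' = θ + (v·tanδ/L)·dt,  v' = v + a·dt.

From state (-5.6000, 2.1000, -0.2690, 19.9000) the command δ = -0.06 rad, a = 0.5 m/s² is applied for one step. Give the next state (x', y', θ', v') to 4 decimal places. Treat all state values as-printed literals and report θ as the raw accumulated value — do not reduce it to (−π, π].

(-3.6816, 1.5711, -0.3042, 19.9500)

x' = -5.6000 + 19.9000·cos(-0.2690)·0.1 = -3.6816
y' = 2.1000 + 19.9000·sin(-0.2690)·0.1 = 1.5711
θ' = -0.2690 + (19.9000/3.4)·tan(-0.06)·0.1 = -0.3042
v' = 19.9000 + 0.5000·0.1 = 19.9500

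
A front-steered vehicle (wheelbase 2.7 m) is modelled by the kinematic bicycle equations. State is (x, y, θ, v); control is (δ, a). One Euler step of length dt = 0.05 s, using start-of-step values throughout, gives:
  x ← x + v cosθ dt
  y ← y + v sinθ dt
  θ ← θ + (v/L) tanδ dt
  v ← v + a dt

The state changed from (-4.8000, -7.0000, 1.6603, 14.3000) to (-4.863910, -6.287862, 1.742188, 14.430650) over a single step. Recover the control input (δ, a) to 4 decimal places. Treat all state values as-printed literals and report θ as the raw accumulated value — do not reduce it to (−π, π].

δ = 0.2999, a = 2.6130

a = (v'−v)/dt = (0.130650)/0.05 = 2.6130
Δθ = θ'−θ = 0.081888;  (v·dt/L) = 14.3000·0.05/2.7 = 0.264815
tan δ = Δθ·L/(v·dt) = 0.309227  →  δ = 0.2999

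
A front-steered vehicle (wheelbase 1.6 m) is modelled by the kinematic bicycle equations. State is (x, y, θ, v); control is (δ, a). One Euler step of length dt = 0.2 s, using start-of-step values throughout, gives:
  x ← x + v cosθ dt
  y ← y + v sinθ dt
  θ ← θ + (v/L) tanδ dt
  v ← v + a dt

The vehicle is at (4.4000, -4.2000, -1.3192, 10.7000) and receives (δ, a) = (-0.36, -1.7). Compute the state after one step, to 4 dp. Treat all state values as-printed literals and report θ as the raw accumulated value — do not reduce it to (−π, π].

(4.9328, -6.2726, -1.8226, 10.3600)

x' = 4.4000 + 10.7000·cos(-1.3192)·0.2 = 4.9328
y' = -4.2000 + 10.7000·sin(-1.3192)·0.2 = -6.2726
θ' = -1.3192 + (10.7000/1.6)·tan(-0.36)·0.2 = -1.8226
v' = 10.7000 − 1.7000·0.2 = 10.3600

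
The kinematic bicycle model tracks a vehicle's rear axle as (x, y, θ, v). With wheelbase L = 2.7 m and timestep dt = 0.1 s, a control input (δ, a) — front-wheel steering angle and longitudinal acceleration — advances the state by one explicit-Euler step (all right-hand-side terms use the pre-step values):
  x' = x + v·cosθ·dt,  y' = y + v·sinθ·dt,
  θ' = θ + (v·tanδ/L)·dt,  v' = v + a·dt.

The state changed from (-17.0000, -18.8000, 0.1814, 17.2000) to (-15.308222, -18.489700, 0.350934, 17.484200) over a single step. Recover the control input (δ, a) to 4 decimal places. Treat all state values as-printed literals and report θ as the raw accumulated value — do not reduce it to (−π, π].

a = (v'−v)/dt = (0.284200)/0.1 = 2.8420
Δθ = θ'−θ = 0.169534;  (v·dt/L) = 17.2000·0.1/2.7 = 0.637037
tan δ = Δθ·L/(v·dt) = 0.266129  →  δ = 0.2601

δ = 0.2601, a = 2.8420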